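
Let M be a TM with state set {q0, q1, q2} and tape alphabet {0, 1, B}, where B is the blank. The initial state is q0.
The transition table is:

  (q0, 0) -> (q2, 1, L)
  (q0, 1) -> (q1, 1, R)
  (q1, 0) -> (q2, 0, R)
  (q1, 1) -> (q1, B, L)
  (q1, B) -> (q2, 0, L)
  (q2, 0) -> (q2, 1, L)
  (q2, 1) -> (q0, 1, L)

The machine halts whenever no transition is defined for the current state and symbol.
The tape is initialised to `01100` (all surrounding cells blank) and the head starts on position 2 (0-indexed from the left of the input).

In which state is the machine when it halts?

q2

q0 | 01[1]00   read 1 → write 1, move R, go to q1
q1 | 011[0]0   read 0 → write 0, move R, go to q2
q2 | 0110[0]   read 0 → write 1, move L, go to q2
q2 | 011[0]1   read 0 → write 1, move L, go to q2
q2 | 01[1]11   read 1 → write 1, move L, go to q0
q0 | 0[1]111   read 1 → write 1, move R, go to q1
q1 | 01[1]11   read 1 → write B, move L, go to q1
q1 | 0[1]B11   read 1 → write B, move L, go to q1
q1 | [0]BB11   read 0 → write 0, move R, go to q2
q2 | 0[B]B11
No transition is defined for (q2, B); M halts in state q2.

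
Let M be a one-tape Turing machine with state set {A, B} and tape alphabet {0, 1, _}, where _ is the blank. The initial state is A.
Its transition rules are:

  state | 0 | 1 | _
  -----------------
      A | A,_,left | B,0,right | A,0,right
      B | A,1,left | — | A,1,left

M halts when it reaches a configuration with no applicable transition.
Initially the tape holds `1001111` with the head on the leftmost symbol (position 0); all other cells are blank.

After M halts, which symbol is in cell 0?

0

state=A head=0 tape=__[1]001111   (A,1)→(B,0,right)
state=B head=1 tape=__0[0]01111   (B,0)→(A,1,left)
state=A head=0 tape=__[0]101111   (A,0)→(A,_,left)
state=A head=-1 tape=_[_]_101111   (A,_)→(A,0,right)
state=A head=0 tape=_0[_]101111   (A,_)→(A,0,right)
state=A head=1 tape=_00[1]01111   (A,1)→(B,0,right)
state=B head=2 tape=_000[0]1111   (B,0)→(A,1,left)
state=A head=1 tape=_00[0]11111   (A,0)→(A,_,left)
state=A head=0 tape=_0[0]_11111   (A,0)→(A,_,left)
state=A head=-1 tape=_[0]__11111   (A,0)→(A,_,left)
state=A head=-2 tape=[_]___11111   (A,_)→(A,0,right)
state=A head=-1 tape=0[_]__11111   (A,_)→(A,0,right)
state=A head=0 tape=00[_]_11111   (A,_)→(A,0,right)
state=A head=1 tape=000[_]11111   (A,_)→(A,0,right)
state=A head=2 tape=0000[1]1111   (A,1)→(B,0,right)
state=B head=3 tape=00000[1]111
Cell 0 holds 0 when M halts.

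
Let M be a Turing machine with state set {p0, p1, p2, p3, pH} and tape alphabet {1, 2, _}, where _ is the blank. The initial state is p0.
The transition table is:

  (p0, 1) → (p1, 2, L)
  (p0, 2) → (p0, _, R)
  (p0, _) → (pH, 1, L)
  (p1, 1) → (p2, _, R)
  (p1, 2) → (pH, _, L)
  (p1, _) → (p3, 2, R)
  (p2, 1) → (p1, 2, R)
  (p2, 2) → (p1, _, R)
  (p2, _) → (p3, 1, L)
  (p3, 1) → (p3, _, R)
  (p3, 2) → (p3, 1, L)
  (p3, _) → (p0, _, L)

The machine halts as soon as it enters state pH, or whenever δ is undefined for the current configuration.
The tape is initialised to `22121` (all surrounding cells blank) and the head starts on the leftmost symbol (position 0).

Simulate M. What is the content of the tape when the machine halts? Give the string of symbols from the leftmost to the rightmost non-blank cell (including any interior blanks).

state=p0 head=0 tape=__[2]2121   (p0,2)→(p0,_,R)
state=p0 head=1 tape=___[2]121   (p0,2)→(p0,_,R)
state=p0 head=2 tape=____[1]21   (p0,1)→(p1,2,L)
state=p1 head=1 tape=___[_]221   (p1,_)→(p3,2,R)
state=p3 head=2 tape=___2[2]21   (p3,2)→(p3,1,L)
state=p3 head=1 tape=___[2]121   (p3,2)→(p3,1,L)
state=p3 head=0 tape=__[_]1121   (p3,_)→(p0,_,L)
state=p0 head=-1 tape=_[_]_1121   (p0,_)→(pH,1,L)
state=pH head=-2 tape=[_]1_1121
The non-blank tape span at halt is 1_1121.

1_1121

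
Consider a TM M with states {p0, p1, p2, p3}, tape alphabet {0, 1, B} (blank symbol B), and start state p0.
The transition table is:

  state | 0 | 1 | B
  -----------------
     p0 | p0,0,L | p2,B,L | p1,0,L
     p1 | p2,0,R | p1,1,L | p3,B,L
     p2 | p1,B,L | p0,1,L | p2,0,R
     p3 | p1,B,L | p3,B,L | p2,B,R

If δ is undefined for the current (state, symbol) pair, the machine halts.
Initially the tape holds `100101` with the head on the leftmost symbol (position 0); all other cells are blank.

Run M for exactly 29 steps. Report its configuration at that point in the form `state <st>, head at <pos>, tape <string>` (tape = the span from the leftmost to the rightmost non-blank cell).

state p2, head at 1, tape 0000B0101

state=p0 head=0 tape=BBBB[1]00101   (p0,1)→(p2,B,L)
state=p2 head=-1 tape=BBB[B]B00101   (p2,B)→(p2,0,R)
state=p2 head=0 tape=BBB0[B]00101   (p2,B)→(p2,0,R)
state=p2 head=1 tape=BBB00[0]0101   (p2,0)→(p1,B,L)
state=p1 head=0 tape=BBB0[0]B0101   (p1,0)→(p2,0,R)
state=p2 head=1 tape=BBB00[B]0101   (p2,B)→(p2,0,R)
state=p2 head=2 tape=BBB000[0]101   (p2,0)→(p1,B,L)
state=p1 head=1 tape=BBB00[0]B101   (p1,0)→(p2,0,R)
state=p2 head=2 tape=BBB000[B]101   (p2,B)→(p2,0,R)
state=p2 head=3 tape=BBB0000[1]01   (p2,1)→(p0,1,L)
state=p0 head=2 tape=BBB000[0]101   (p0,0)→(p0,0,L)
state=p0 head=1 tape=BBB00[0]0101   (p0,0)→(p0,0,L)
state=p0 head=0 tape=BBB0[0]00101   (p0,0)→(p0,0,L)
state=p0 head=-1 tape=BBB[0]000101   (p0,0)→(p0,0,L)
state=p0 head=-2 tape=BB[B]0000101   (p0,B)→(p1,0,L)
state=p1 head=-3 tape=B[B]00000101   (p1,B)→(p3,B,L)
state=p3 head=-4 tape=[B]B00000101   (p3,B)→(p2,B,R)
state=p2 head=-3 tape=B[B]00000101   (p2,B)→(p2,0,R)
state=p2 head=-2 tape=B0[0]0000101   (p2,0)→(p1,B,L)
state=p1 head=-3 tape=B[0]B0000101   (p1,0)→(p2,0,R)
state=p2 head=-2 tape=B0[B]0000101   (p2,B)→(p2,0,R)
state=p2 head=-1 tape=B00[0]000101   (p2,0)→(p1,B,L)
state=p1 head=-2 tape=B0[0]B000101   (p1,0)→(p2,0,R)
state=p2 head=-1 tape=B00[B]000101   (p2,B)→(p2,0,R)
state=p2 head=0 tape=B000[0]00101   (p2,0)→(p1,B,L)
state=p1 head=-1 tape=B00[0]B00101   (p1,0)→(p2,0,R)
state=p2 head=0 tape=B000[B]00101   (p2,B)→(p2,0,R)
state=p2 head=1 tape=B0000[0]0101   (p2,0)→(p1,B,L)
state=p1 head=0 tape=B000[0]B0101   (p1,0)→(p2,0,R)
state=p2 head=1 tape=B0000[B]0101
After 29 steps: state p2, head at 1, tape 0000B0101.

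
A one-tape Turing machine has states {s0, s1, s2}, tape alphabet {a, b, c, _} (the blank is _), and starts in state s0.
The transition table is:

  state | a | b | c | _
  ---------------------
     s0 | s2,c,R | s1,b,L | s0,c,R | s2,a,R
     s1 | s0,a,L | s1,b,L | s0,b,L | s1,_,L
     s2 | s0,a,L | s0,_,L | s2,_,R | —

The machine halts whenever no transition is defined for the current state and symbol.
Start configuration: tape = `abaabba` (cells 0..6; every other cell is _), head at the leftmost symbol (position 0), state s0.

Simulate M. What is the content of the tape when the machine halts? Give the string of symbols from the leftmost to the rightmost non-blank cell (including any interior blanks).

s0 | [a]baabba   read a → write c, move R, go to s2
s2 | c[b]aabba   read b → write _, move L, go to s0
s0 | [c]_aabba   read c → write c, move R, go to s0
s0 | c[_]aabba   read _ → write a, move R, go to s2
s2 | ca[a]abba   read a → write a, move L, go to s0
s0 | c[a]aabba   read a → write c, move R, go to s2
s2 | cc[a]abba   read a → write a, move L, go to s0
s0 | c[c]aabba   read c → write c, move R, go to s0
s0 | cc[a]abba   read a → write c, move R, go to s2
s2 | ccc[a]bba   read a → write a, move L, go to s0
s0 | cc[c]abba   read c → write c, move R, go to s0
s0 | ccc[a]bba   read a → write c, move R, go to s2
s2 | cccc[b]ba   read b → write _, move L, go to s0
s0 | ccc[c]_ba   read c → write c, move R, go to s0
s0 | cccc[_]ba   read _ → write a, move R, go to s2
s2 | cccca[b]a   read b → write _, move L, go to s0
s0 | cccc[a]_a   read a → write c, move R, go to s2
s2 | ccccc[_]a
The non-blank tape span at halt is ccccc_a.

ccccc_a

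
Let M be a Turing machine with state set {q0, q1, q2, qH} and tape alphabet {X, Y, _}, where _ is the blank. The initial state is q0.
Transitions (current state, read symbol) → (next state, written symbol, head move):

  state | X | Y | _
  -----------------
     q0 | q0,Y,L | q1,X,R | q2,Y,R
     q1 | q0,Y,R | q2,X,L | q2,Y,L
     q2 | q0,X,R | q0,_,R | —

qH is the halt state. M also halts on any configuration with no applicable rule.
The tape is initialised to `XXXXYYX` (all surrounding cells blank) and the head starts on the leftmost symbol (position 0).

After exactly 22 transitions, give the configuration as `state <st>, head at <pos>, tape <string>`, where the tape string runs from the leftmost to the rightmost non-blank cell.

state=q0 head=0 tape=_[X]XXXYYX__   (q0,X)→(q0,Y,L)
state=q0 head=-1 tape=[_]YXXXYYX__   (q0,_)→(q2,Y,R)
state=q2 head=0 tape=Y[Y]XXXYYX__   (q2,Y)→(q0,_,R)
state=q0 head=1 tape=Y_[X]XXYYX__   (q0,X)→(q0,Y,L)
state=q0 head=0 tape=Y[_]YXXYYX__   (q0,_)→(q2,Y,R)
state=q2 head=1 tape=YY[Y]XXYYX__   (q2,Y)→(q0,_,R)
state=q0 head=2 tape=YY_[X]XYYX__   (q0,X)→(q0,Y,L)
state=q0 head=1 tape=YY[_]YXYYX__   (q0,_)→(q2,Y,R)
state=q2 head=2 tape=YYY[Y]XYYX__   (q2,Y)→(q0,_,R)
state=q0 head=3 tape=YYY_[X]YYX__   (q0,X)→(q0,Y,L)
state=q0 head=2 tape=YYY[_]YYYX__   (q0,_)→(q2,Y,R)
state=q2 head=3 tape=YYYY[Y]YYX__   (q2,Y)→(q0,_,R)
state=q0 head=4 tape=YYYY_[Y]YX__   (q0,Y)→(q1,X,R)
state=q1 head=5 tape=YYYY_X[Y]X__   (q1,Y)→(q2,X,L)
state=q2 head=4 tape=YYYY_[X]XX__   (q2,X)→(q0,X,R)
state=q0 head=5 tape=YYYY_X[X]X__   (q0,X)→(q0,Y,L)
state=q0 head=4 tape=YYYY_[X]YX__   (q0,X)→(q0,Y,L)
state=q0 head=3 tape=YYYY[_]YYX__   (q0,_)→(q2,Y,R)
state=q2 head=4 tape=YYYYY[Y]YX__   (q2,Y)→(q0,_,R)
state=q0 head=5 tape=YYYYY_[Y]X__   (q0,Y)→(q1,X,R)
state=q1 head=6 tape=YYYYY_X[X]__   (q1,X)→(q0,Y,R)
state=q0 head=7 tape=YYYYY_XY[_]_   (q0,_)→(q2,Y,R)
state=q2 head=8 tape=YYYYY_XYY[_]
After 22 steps: state q2, head at 8, tape YYYYY_XYY.

state q2, head at 8, tape YYYYY_XYY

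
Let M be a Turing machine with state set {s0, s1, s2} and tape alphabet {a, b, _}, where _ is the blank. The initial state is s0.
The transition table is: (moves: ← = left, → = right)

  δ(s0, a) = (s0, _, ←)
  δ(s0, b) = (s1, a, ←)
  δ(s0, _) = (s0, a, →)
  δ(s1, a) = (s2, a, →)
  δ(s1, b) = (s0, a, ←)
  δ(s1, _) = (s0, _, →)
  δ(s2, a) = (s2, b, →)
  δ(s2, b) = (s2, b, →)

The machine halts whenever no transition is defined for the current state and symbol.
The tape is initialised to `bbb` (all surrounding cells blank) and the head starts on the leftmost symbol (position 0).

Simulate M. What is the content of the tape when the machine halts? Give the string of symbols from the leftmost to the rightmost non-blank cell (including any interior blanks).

state=s0 head=0 tape=_[b]bb_   (s0,b)→(s1,a,←)
state=s1 head=-1 tape=[_]abb_   (s1,_)→(s0,_,→)
state=s0 head=0 tape=_[a]bb_   (s0,a)→(s0,_,←)
state=s0 head=-1 tape=[_]_bb_   (s0,_)→(s0,a,→)
state=s0 head=0 tape=a[_]bb_   (s0,_)→(s0,a,→)
state=s0 head=1 tape=aa[b]b_   (s0,b)→(s1,a,←)
state=s1 head=0 tape=a[a]ab_   (s1,a)→(s2,a,→)
state=s2 head=1 tape=aa[a]b_   (s2,a)→(s2,b,→)
state=s2 head=2 tape=aab[b]_   (s2,b)→(s2,b,→)
state=s2 head=3 tape=aabb[_]
The non-blank tape span at halt is aabb.

aabb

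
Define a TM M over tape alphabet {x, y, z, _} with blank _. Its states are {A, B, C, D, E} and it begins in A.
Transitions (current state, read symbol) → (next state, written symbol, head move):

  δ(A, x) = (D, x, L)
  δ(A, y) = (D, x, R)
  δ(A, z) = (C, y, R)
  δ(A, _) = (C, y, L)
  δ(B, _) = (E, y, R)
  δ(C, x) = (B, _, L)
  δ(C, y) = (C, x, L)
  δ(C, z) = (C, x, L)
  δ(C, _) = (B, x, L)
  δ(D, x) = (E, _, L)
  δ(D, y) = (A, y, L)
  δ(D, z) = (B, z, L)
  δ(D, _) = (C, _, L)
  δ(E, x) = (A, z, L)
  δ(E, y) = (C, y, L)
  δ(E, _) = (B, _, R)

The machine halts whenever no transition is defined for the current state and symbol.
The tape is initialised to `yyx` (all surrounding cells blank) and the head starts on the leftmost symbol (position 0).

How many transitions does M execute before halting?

9

state=A head=0 tape=___[y]yx   (A,y)→(D,x,R)
state=D head=1 tape=___x[y]x   (D,y)→(A,y,L)
state=A head=0 tape=___[x]yx   (A,x)→(D,x,L)
state=D head=-1 tape=__[_]xyx   (D,_)→(C,_,L)
state=C head=-2 tape=_[_]_xyx   (C,_)→(B,x,L)
state=B head=-3 tape=[_]x_xyx   (B,_)→(E,y,R)
state=E head=-2 tape=y[x]_xyx   (E,x)→(A,z,L)
state=A head=-3 tape=[y]z_xyx   (A,y)→(D,x,R)
state=D head=-2 tape=x[z]_xyx   (D,z)→(B,z,L)
state=B head=-3 tape=[x]z_xyx
M halts after 9 transitions.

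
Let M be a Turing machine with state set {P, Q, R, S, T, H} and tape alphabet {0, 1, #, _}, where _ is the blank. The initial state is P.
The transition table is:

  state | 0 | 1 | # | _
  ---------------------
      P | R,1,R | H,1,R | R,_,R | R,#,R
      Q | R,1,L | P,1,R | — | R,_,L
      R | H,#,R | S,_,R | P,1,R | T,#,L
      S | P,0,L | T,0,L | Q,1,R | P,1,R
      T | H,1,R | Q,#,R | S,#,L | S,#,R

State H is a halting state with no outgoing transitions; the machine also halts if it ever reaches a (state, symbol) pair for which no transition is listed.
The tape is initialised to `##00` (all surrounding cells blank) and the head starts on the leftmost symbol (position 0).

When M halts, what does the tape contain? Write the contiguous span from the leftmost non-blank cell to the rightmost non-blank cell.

state=P head=0 tape=[#]#00_   (P,#)→(R,_,R)
state=R head=1 tape=_[#]00_   (R,#)→(P,1,R)
state=P head=2 tape=_1[0]0_   (P,0)→(R,1,R)
state=R head=3 tape=_11[0]_   (R,0)→(H,#,R)
state=H head=4 tape=_11#[_]
The non-blank tape span at halt is 11#.

11#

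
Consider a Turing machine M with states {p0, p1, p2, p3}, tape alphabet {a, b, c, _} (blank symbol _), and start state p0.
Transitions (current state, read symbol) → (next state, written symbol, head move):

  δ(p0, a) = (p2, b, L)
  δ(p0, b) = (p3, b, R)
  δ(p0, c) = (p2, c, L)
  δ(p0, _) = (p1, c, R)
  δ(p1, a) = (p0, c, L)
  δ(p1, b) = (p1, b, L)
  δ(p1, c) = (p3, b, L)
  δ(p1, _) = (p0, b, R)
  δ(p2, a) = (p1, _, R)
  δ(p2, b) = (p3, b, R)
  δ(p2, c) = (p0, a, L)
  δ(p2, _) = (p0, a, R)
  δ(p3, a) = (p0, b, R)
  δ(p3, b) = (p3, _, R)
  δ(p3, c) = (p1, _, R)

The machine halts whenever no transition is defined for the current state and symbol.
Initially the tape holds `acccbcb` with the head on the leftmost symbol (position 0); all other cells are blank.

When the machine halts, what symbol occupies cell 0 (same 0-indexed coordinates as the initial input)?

b

p0 | _[a]cccbcb   read a → write b, move L, go to p2
p2 | [_]bcccbcb   read _ → write a, move R, go to p0
p0 | a[b]cccbcb   read b → write b, move R, go to p3
p3 | ab[c]ccbcb   read c → write _, move R, go to p1
p1 | ab_[c]cbcb   read c → write b, move L, go to p3
p3 | ab[_]bcbcb
Cell 0 holds b when M halts.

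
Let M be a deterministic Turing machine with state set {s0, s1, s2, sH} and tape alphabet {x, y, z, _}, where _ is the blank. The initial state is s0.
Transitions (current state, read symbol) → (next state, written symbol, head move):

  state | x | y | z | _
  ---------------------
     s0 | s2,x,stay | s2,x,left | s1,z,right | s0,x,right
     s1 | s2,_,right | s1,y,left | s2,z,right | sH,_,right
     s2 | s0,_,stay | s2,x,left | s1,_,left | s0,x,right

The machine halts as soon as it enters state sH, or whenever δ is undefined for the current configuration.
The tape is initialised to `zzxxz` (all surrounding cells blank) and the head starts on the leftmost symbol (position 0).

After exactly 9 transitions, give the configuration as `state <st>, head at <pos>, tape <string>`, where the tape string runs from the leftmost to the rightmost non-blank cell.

s0 | [z]zxxz__   read z → write z, move right, go to s1
s1 | z[z]xxz__   read z → write z, move right, go to s2
s2 | zz[x]xz__   read x → write _, move stay, go to s0
s0 | zz[_]xz__   read _ → write x, move right, go to s0
s0 | zzx[x]z__   read x → write x, move stay, go to s2
s2 | zzx[x]z__   read x → write _, move stay, go to s0
s0 | zzx[_]z__   read _ → write x, move right, go to s0
s0 | zzxx[z]__   read z → write z, move right, go to s1
s1 | zzxxz[_]_   read _ → write _, move right, go to sH
sH | zzxxz_[_]
After 9 steps: state sH, head at 6, tape zzxxz.

state sH, head at 6, tape zzxxz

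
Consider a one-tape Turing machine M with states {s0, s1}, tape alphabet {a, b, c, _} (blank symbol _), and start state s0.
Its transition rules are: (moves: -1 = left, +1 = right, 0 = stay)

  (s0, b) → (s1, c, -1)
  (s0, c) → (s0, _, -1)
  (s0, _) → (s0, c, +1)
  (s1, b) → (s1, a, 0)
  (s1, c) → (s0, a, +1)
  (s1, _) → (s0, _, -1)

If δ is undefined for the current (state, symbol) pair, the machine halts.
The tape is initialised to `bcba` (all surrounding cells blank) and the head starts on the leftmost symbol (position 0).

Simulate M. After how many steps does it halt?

s0 | ____[b]cba   read b → write c, move -1, go to s1
s1 | ___[_]ccba   read _ → write _, move -1, go to s0
s0 | __[_]_ccba   read _ → write c, move +1, go to s0
s0 | __c[_]ccba   read _ → write c, move +1, go to s0
s0 | __cc[c]cba   read c → write _, move -1, go to s0
s0 | __c[c]_cba   read c → write _, move -1, go to s0
s0 | __[c]__cba   read c → write _, move -1, go to s0
s0 | _[_]___cba   read _ → write c, move +1, go to s0
s0 | _c[_]__cba   read _ → write c, move +1, go to s0
s0 | _cc[_]_cba   read _ → write c, move +1, go to s0
s0 | _ccc[_]cba   read _ → write c, move +1, go to s0
s0 | _cccc[c]ba   read c → write _, move -1, go to s0
s0 | _ccc[c]_ba   read c → write _, move -1, go to s0
s0 | _cc[c]__ba   read c → write _, move -1, go to s0
s0 | _c[c]___ba   read c → write _, move -1, go to s0
s0 | _[c]____ba   read c → write _, move -1, go to s0
s0 | [_]_____ba   read _ → write c, move +1, go to s0
s0 | c[_]____ba   read _ → write c, move +1, go to s0
s0 | cc[_]___ba   read _ → write c, move +1, go to s0
s0 | ccc[_]__ba   read _ → write c, move +1, go to s0
s0 | cccc[_]_ba   read _ → write c, move +1, go to s0
s0 | ccccc[_]ba   read _ → write c, move +1, go to s0
s0 | cccccc[b]a   read b → write c, move -1, go to s1
s1 | ccccc[c]ca   read c → write a, move +1, go to s0
s0 | ccccca[c]a   read c → write _, move -1, go to s0
s0 | ccccc[a]_a
M halts after 25 transitions.

25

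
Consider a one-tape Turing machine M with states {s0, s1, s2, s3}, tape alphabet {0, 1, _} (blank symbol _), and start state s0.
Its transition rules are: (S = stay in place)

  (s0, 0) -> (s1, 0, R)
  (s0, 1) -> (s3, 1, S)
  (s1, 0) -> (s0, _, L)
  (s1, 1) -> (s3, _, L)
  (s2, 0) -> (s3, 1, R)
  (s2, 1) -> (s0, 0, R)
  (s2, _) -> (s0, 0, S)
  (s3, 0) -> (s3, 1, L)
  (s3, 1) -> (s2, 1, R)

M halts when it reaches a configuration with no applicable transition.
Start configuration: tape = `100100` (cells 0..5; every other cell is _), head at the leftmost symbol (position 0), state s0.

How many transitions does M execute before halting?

state=s0 head=0 tape=[1]00100_   (s0,1)→(s3,1,S)
state=s3 head=0 tape=[1]00100_   (s3,1)→(s2,1,R)
state=s2 head=1 tape=1[0]0100_   (s2,0)→(s3,1,R)
state=s3 head=2 tape=11[0]100_   (s3,0)→(s3,1,L)
state=s3 head=1 tape=1[1]1100_   (s3,1)→(s2,1,R)
state=s2 head=2 tape=11[1]100_   (s2,1)→(s0,0,R)
state=s0 head=3 tape=110[1]00_   (s0,1)→(s3,1,S)
state=s3 head=3 tape=110[1]00_   (s3,1)→(s2,1,R)
state=s2 head=4 tape=1101[0]0_   (s2,0)→(s3,1,R)
state=s3 head=5 tape=11011[0]_   (s3,0)→(s3,1,L)
state=s3 head=4 tape=1101[1]1_   (s3,1)→(s2,1,R)
state=s2 head=5 tape=11011[1]_   (s2,1)→(s0,0,R)
state=s0 head=6 tape=110110[_]
M halts after 12 transitions.

12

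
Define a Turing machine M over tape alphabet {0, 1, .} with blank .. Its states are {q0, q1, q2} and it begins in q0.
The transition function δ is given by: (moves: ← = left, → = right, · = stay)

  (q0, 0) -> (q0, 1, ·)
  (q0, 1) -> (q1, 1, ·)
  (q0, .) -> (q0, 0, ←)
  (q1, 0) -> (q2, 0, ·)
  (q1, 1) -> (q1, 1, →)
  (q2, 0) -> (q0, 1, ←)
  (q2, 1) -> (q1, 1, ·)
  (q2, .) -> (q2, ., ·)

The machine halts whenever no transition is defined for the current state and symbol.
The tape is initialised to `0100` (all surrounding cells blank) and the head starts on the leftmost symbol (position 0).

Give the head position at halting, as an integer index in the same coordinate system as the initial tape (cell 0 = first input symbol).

4

q0 | [0]100.   read 0 → write 1, move ·, go to q0
q0 | [1]100.   read 1 → write 1, move ·, go to q1
q1 | [1]100.   read 1 → write 1, move →, go to q1
q1 | 1[1]00.   read 1 → write 1, move →, go to q1
q1 | 11[0]0.   read 0 → write 0, move ·, go to q2
q2 | 11[0]0.   read 0 → write 1, move ←, go to q0
q0 | 1[1]10.   read 1 → write 1, move ·, go to q1
q1 | 1[1]10.   read 1 → write 1, move →, go to q1
q1 | 11[1]0.   read 1 → write 1, move →, go to q1
q1 | 111[0].   read 0 → write 0, move ·, go to q2
q2 | 111[0].   read 0 → write 1, move ←, go to q0
q0 | 11[1]1.   read 1 → write 1, move ·, go to q1
q1 | 11[1]1.   read 1 → write 1, move →, go to q1
q1 | 111[1].   read 1 → write 1, move →, go to q1
q1 | 1111[.]
At halt the head is at cell 4.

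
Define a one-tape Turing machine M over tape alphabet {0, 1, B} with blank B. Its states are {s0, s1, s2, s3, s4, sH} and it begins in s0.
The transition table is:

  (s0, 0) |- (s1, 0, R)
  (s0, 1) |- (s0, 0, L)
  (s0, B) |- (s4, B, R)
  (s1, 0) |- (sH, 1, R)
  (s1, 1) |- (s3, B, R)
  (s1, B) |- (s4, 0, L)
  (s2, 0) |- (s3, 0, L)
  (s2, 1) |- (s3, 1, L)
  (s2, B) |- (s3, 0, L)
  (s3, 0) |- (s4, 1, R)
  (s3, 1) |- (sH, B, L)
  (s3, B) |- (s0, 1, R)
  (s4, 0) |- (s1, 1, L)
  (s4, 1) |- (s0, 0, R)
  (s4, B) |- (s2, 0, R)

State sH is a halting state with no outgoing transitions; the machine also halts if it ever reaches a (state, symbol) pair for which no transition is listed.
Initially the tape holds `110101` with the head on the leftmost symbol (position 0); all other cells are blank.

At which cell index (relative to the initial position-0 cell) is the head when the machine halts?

state=s0 head=0 tape=BB[1]10101   (s0,1)→(s0,0,L)
state=s0 head=-1 tape=B[B]010101   (s0,B)→(s4,B,R)
state=s4 head=0 tape=BB[0]10101   (s4,0)→(s1,1,L)
state=s1 head=-1 tape=B[B]110101   (s1,B)→(s4,0,L)
state=s4 head=-2 tape=[B]0110101   (s4,B)→(s2,0,R)
state=s2 head=-1 tape=0[0]110101   (s2,0)→(s3,0,L)
state=s3 head=-2 tape=[0]0110101   (s3,0)→(s4,1,R)
state=s4 head=-1 tape=1[0]110101   (s4,0)→(s1,1,L)
state=s1 head=-2 tape=[1]1110101   (s1,1)→(s3,B,R)
state=s3 head=-1 tape=B[1]110101   (s3,1)→(sH,B,L)
state=sH head=-2 tape=[B]B110101
At halt the head is at cell -2.

-2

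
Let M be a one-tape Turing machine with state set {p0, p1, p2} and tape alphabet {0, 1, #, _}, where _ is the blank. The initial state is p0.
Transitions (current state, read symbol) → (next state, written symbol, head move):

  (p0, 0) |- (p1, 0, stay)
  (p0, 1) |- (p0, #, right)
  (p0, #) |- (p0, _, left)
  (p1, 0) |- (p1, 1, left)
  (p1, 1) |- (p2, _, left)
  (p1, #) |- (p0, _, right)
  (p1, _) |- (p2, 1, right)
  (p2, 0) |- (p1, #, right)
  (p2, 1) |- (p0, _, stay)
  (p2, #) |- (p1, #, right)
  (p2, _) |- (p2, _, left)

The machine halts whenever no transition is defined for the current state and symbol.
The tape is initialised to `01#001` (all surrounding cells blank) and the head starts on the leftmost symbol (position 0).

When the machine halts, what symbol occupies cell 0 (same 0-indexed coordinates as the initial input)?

_

p0 | _[0]1#001   read 0 → write 0, move stay, go to p1
p1 | _[0]1#001   read 0 → write 1, move left, go to p1
p1 | [_]11#001   read _ → write 1, move right, go to p2
p2 | 1[1]1#001   read 1 → write _, move stay, go to p0
p0 | 1[_]1#001
Cell 0 holds _ when M halts.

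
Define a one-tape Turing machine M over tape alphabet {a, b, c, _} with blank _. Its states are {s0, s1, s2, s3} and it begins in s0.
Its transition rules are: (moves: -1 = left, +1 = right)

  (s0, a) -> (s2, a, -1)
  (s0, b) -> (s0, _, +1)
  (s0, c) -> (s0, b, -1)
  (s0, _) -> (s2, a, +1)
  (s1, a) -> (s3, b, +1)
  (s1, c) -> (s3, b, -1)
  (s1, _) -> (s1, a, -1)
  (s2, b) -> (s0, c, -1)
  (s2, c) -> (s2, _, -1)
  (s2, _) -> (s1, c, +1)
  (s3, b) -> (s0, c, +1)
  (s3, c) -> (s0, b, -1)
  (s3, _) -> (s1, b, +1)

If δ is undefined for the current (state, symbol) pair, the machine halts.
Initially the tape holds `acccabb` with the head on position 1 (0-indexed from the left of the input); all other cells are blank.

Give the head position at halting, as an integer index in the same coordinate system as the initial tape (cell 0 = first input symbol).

7

state=s0 head=1 tape=_a[c]ccabb___   (s0,c)→(s0,b,-1)
state=s0 head=0 tape=_[a]bccabb___   (s0,a)→(s2,a,-1)
state=s2 head=-1 tape=[_]abccabb___   (s2,_)→(s1,c,+1)
state=s1 head=0 tape=c[a]bccabb___   (s1,a)→(s3,b,+1)
state=s3 head=1 tape=cb[b]ccabb___   (s3,b)→(s0,c,+1)
state=s0 head=2 tape=cbc[c]cabb___   (s0,c)→(s0,b,-1)
state=s0 head=1 tape=cb[c]bcabb___   (s0,c)→(s0,b,-1)
state=s0 head=0 tape=c[b]bbcabb___   (s0,b)→(s0,_,+1)
state=s0 head=1 tape=c_[b]bcabb___   (s0,b)→(s0,_,+1)
state=s0 head=2 tape=c__[b]cabb___   (s0,b)→(s0,_,+1)
state=s0 head=3 tape=c___[c]abb___   (s0,c)→(s0,b,-1)
state=s0 head=2 tape=c__[_]babb___   (s0,_)→(s2,a,+1)
state=s2 head=3 tape=c__a[b]abb___   (s2,b)→(s0,c,-1)
state=s0 head=2 tape=c__[a]cabb___   (s0,a)→(s2,a,-1)
state=s2 head=1 tape=c_[_]acabb___   (s2,_)→(s1,c,+1)
state=s1 head=2 tape=c_c[a]cabb___   (s1,a)→(s3,b,+1)
state=s3 head=3 tape=c_cb[c]abb___   (s3,c)→(s0,b,-1)
state=s0 head=2 tape=c_c[b]babb___   (s0,b)→(s0,_,+1)
state=s0 head=3 tape=c_c_[b]abb___   (s0,b)→(s0,_,+1)
state=s0 head=4 tape=c_c__[a]bb___   (s0,a)→(s2,a,-1)
state=s2 head=3 tape=c_c_[_]abb___   (s2,_)→(s1,c,+1)
state=s1 head=4 tape=c_c_c[a]bb___   (s1,a)→(s3,b,+1)
state=s3 head=5 tape=c_c_cb[b]b___   (s3,b)→(s0,c,+1)
state=s0 head=6 tape=c_c_cbc[b]___   (s0,b)→(s0,_,+1)
state=s0 head=7 tape=c_c_cbc_[_]__   (s0,_)→(s2,a,+1)
state=s2 head=8 tape=c_c_cbc_a[_]_   (s2,_)→(s1,c,+1)
state=s1 head=9 tape=c_c_cbc_ac[_]   (s1,_)→(s1,a,-1)
state=s1 head=8 tape=c_c_cbc_a[c]a   (s1,c)→(s3,b,-1)
state=s3 head=7 tape=c_c_cbc_[a]ba
At halt the head is at cell 7.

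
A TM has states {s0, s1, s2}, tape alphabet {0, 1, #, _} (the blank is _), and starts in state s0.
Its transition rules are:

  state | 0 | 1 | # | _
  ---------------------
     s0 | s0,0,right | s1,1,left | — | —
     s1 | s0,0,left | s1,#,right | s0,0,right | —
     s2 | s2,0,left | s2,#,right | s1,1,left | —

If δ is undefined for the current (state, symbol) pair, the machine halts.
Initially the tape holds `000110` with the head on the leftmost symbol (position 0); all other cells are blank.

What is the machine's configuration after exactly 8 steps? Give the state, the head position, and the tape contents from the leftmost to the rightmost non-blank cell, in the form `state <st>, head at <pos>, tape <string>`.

s0 | [0]00110   read 0 → write 0, move right, go to s0
s0 | 0[0]0110   read 0 → write 0, move right, go to s0
s0 | 00[0]110   read 0 → write 0, move right, go to s0
s0 | 000[1]10   read 1 → write 1, move left, go to s1
s1 | 00[0]110   read 0 → write 0, move left, go to s0
s0 | 0[0]0110   read 0 → write 0, move right, go to s0
s0 | 00[0]110   read 0 → write 0, move right, go to s0
s0 | 000[1]10   read 1 → write 1, move left, go to s1
s1 | 00[0]110
After 8 steps: state s1, head at 2, tape 000110.

state s1, head at 2, tape 000110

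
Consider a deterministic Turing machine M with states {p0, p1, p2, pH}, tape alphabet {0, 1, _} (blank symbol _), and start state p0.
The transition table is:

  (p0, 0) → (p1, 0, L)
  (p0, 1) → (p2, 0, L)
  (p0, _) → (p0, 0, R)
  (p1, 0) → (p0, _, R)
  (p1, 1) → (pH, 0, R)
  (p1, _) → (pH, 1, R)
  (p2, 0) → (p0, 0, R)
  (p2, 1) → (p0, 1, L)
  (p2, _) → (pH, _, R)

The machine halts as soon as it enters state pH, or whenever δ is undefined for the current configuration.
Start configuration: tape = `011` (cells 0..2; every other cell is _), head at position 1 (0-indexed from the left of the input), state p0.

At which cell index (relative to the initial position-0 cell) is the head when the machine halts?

1

state=p0 head=1 tape=0[1]1   (p0,1)→(p2,0,L)
state=p2 head=0 tape=[0]01   (p2,0)→(p0,0,R)
state=p0 head=1 tape=0[0]1   (p0,0)→(p1,0,L)
state=p1 head=0 tape=[0]01   (p1,0)→(p0,_,R)
state=p0 head=1 tape=_[0]1   (p0,0)→(p1,0,L)
state=p1 head=0 tape=[_]01   (p1,_)→(pH,1,R)
state=pH head=1 tape=1[0]1
At halt the head is at cell 1.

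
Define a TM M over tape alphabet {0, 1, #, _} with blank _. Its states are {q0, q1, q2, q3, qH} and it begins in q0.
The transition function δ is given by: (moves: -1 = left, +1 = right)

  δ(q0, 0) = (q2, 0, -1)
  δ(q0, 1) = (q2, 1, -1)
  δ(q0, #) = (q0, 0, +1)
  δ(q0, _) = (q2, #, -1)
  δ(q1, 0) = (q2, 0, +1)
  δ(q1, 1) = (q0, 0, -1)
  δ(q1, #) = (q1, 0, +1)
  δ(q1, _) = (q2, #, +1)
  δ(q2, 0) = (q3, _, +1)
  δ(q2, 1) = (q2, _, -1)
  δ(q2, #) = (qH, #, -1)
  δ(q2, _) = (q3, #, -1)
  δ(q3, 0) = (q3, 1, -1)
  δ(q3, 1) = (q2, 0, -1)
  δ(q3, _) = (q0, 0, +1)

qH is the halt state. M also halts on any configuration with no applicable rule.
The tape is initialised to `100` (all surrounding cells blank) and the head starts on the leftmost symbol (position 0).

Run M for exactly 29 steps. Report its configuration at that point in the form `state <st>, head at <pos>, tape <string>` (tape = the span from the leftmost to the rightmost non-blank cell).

state q2, head at -5, tape 0#0#000

q0 | _____[1]00   read 1 → write 1, move -1, go to q2
q2 | ____[_]100   read _ → write #, move -1, go to q3
q3 | ___[_]#100   read _ → write 0, move +1, go to q0
q0 | ___0[#]100   read # → write 0, move +1, go to q0
q0 | ___00[1]00   read 1 → write 1, move -1, go to q2
q2 | ___0[0]100   read 0 → write _, move +1, go to q3
q3 | ___0_[1]00   read 1 → write 0, move -1, go to q2
q2 | ___0[_]000   read _ → write #, move -1, go to q3
q3 | ___[0]#000   read 0 → write 1, move -1, go to q3
q3 | __[_]1#000   read _ → write 0, move +1, go to q0
q0 | __0[1]#000   read 1 → write 1, move -1, go to q2
q2 | __[0]1#000   read 0 → write _, move +1, go to q3
q3 | ___[1]#000   read 1 → write 0, move -1, go to q2
q2 | __[_]0#000   read _ → write #, move -1, go to q3
q3 | _[_]#0#000   read _ → write 0, move +1, go to q0
q0 | _0[#]0#000   read # → write 0, move +1, go to q0
q0 | _00[0]#000   read 0 → write 0, move -1, go to q2
q2 | _0[0]0#000   read 0 → write _, move +1, go to q3
q3 | _0_[0]#000   read 0 → write 1, move -1, go to q3
q3 | _0[_]1#000   read _ → write 0, move +1, go to q0
q0 | _00[1]#000   read 1 → write 1, move -1, go to q2
q2 | _0[0]1#000   read 0 → write _, move +1, go to q3
q3 | _0_[1]#000   read 1 → write 0, move -1, go to q2
q2 | _0[_]0#000   read _ → write #, move -1, go to q3
q3 | _[0]#0#000   read 0 → write 1, move -1, go to q3
q3 | [_]1#0#000   read _ → write 0, move +1, go to q0
q0 | 0[1]#0#000   read 1 → write 1, move -1, go to q2
q2 | [0]1#0#000   read 0 → write _, move +1, go to q3
q3 | _[1]#0#000   read 1 → write 0, move -1, go to q2
q2 | [_]0#0#000
After 29 steps: state q2, head at -5, tape 0#0#000.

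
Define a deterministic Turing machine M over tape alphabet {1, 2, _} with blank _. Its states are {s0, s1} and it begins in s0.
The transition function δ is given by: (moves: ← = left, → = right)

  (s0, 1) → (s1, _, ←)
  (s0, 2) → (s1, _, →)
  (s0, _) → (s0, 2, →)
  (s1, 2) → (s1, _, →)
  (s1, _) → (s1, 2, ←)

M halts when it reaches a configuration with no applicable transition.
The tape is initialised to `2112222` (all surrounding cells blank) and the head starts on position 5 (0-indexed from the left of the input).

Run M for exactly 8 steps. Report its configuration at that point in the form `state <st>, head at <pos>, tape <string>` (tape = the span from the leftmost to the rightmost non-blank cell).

state s1, head at 7, tape 2112___2

state=s0 head=5 tape=21122[2]2_   (s0,2)→(s1,_,→)
state=s1 head=6 tape=21122_[2]_   (s1,2)→(s1,_,→)
state=s1 head=7 tape=21122__[_]   (s1,_)→(s1,2,←)
state=s1 head=6 tape=21122_[_]2   (s1,_)→(s1,2,←)
state=s1 head=5 tape=21122[_]22   (s1,_)→(s1,2,←)
state=s1 head=4 tape=2112[2]222   (s1,2)→(s1,_,→)
state=s1 head=5 tape=2112_[2]22   (s1,2)→(s1,_,→)
state=s1 head=6 tape=2112__[2]2   (s1,2)→(s1,_,→)
state=s1 head=7 tape=2112___[2]
After 8 steps: state s1, head at 7, tape 2112___2.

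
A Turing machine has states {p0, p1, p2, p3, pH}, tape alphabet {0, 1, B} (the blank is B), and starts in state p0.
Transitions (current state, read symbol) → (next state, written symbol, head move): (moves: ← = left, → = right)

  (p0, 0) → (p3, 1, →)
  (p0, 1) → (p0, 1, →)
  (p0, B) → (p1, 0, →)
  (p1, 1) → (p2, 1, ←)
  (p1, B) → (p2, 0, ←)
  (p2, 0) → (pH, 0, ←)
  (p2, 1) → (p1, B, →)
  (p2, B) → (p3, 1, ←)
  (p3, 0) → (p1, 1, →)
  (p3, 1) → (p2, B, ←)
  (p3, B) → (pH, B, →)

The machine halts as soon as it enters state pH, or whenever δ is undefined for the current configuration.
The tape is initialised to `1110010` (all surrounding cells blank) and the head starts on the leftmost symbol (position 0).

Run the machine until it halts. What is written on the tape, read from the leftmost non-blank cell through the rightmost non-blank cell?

1010110

p0 | B[1]110010   read 1 → write 1, move →, go to p0
p0 | B1[1]10010   read 1 → write 1, move →, go to p0
p0 | B11[1]0010   read 1 → write 1, move →, go to p0
p0 | B111[0]010   read 0 → write 1, move →, go to p3
p3 | B1111[0]10   read 0 → write 1, move →, go to p1
p1 | B11111[1]0   read 1 → write 1, move ←, go to p2
p2 | B1111[1]10   read 1 → write B, move →, go to p1
p1 | B1111B[1]0   read 1 → write 1, move ←, go to p2
p2 | B1111[B]10   read B → write 1, move ←, go to p3
p3 | B111[1]110   read 1 → write B, move ←, go to p2
p2 | B11[1]B110   read 1 → write B, move →, go to p1
p1 | B11B[B]110   read B → write 0, move ←, go to p2
p2 | B11[B]0110   read B → write 1, move ←, go to p3
p3 | B1[1]10110   read 1 → write B, move ←, go to p2
p2 | B[1]B10110   read 1 → write B, move →, go to p1
p1 | BB[B]10110   read B → write 0, move ←, go to p2
p2 | B[B]010110   read B → write 1, move ←, go to p3
p3 | [B]1010110   read B → write B, move →, go to pH
pH | B[1]010110
The non-blank tape span at halt is 1010110.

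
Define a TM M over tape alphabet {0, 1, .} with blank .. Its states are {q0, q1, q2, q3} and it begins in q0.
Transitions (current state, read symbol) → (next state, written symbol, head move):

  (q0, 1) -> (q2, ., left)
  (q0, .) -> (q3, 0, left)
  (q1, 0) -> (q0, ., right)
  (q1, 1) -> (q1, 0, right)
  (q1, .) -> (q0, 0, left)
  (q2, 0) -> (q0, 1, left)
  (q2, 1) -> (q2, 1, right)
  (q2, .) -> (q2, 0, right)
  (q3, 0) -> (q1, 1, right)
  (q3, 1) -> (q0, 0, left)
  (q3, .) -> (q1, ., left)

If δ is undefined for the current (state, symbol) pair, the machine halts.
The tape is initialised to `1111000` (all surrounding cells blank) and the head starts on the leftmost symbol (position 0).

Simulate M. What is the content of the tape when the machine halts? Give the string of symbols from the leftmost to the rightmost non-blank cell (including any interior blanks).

01.1.1.1

state=q0 head=0 tape=.[1]111000   (q0,1)→(q2,.,left)
state=q2 head=-1 tape=[.].111000   (q2,.)→(q2,0,right)
state=q2 head=0 tape=0[.]111000   (q2,.)→(q2,0,right)
state=q2 head=1 tape=00[1]11000   (q2,1)→(q2,1,right)
state=q2 head=2 tape=001[1]1000   (q2,1)→(q2,1,right)
state=q2 head=3 tape=0011[1]000   (q2,1)→(q2,1,right)
state=q2 head=4 tape=00111[0]00   (q2,0)→(q0,1,left)
state=q0 head=3 tape=0011[1]100   (q0,1)→(q2,.,left)
state=q2 head=2 tape=001[1].100   (q2,1)→(q2,1,right)
state=q2 head=3 tape=0011[.]100   (q2,.)→(q2,0,right)
state=q2 head=4 tape=00110[1]00   (q2,1)→(q2,1,right)
state=q2 head=5 tape=001101[0]0   (q2,0)→(q0,1,left)
state=q0 head=4 tape=00110[1]10   (q0,1)→(q2,.,left)
state=q2 head=3 tape=0011[0].10   (q2,0)→(q0,1,left)
state=q0 head=2 tape=001[1]1.10   (q0,1)→(q2,.,left)
state=q2 head=1 tape=00[1].1.10   (q2,1)→(q2,1,right)
state=q2 head=2 tape=001[.]1.10   (q2,.)→(q2,0,right)
state=q2 head=3 tape=0010[1].10   (q2,1)→(q2,1,right)
state=q2 head=4 tape=00101[.]10   (q2,.)→(q2,0,right)
state=q2 head=5 tape=001010[1]0   (q2,1)→(q2,1,right)
state=q2 head=6 tape=0010101[0]   (q2,0)→(q0,1,left)
state=q0 head=5 tape=001010[1]1   (q0,1)→(q2,.,left)
state=q2 head=4 tape=00101[0].1   (q2,0)→(q0,1,left)
state=q0 head=3 tape=0010[1]1.1   (q0,1)→(q2,.,left)
state=q2 head=2 tape=001[0].1.1   (q2,0)→(q0,1,left)
state=q0 head=1 tape=00[1]1.1.1   (q0,1)→(q2,.,left)
state=q2 head=0 tape=0[0].1.1.1   (q2,0)→(q0,1,left)
state=q0 head=-1 tape=[0]1.1.1.1
The non-blank tape span at halt is 01.1.1.1.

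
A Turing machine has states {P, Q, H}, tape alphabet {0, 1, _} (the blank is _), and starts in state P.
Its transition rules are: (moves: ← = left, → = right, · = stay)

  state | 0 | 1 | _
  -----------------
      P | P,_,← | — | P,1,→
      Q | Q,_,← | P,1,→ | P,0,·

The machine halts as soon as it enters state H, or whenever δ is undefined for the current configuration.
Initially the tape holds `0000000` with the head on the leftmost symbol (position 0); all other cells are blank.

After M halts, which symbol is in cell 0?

1

P | _[0]000000   read 0 → write _, move ←, go to P
P | [_]_000000   read _ → write 1, move →, go to P
P | 1[_]000000   read _ → write 1, move →, go to P
P | 11[0]00000   read 0 → write _, move ←, go to P
P | 1[1]_00000
Cell 0 holds 1 when M halts.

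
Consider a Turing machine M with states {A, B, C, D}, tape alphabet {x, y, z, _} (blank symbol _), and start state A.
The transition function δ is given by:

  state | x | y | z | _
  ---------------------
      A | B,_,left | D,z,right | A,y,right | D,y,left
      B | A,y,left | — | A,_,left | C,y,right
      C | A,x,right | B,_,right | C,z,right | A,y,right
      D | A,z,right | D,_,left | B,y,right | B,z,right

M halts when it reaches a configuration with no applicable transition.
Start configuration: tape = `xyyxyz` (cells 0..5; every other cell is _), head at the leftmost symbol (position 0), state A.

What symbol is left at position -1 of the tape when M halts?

state=A head=0 tape=_[x]yyxyz___   (A,x)→(B,_,left)
state=B head=-1 tape=[_]_yyxyz___   (B,_)→(C,y,right)
state=C head=0 tape=y[_]yyxyz___   (C,_)→(A,y,right)
state=A head=1 tape=yy[y]yxyz___   (A,y)→(D,z,right)
state=D head=2 tape=yyz[y]xyz___   (D,y)→(D,_,left)
state=D head=1 tape=yy[z]_xyz___   (D,z)→(B,y,right)
state=B head=2 tape=yyy[_]xyz___   (B,_)→(C,y,right)
state=C head=3 tape=yyyy[x]yz___   (C,x)→(A,x,right)
state=A head=4 tape=yyyyx[y]z___   (A,y)→(D,z,right)
state=D head=5 tape=yyyyxz[z]___   (D,z)→(B,y,right)
state=B head=6 tape=yyyyxzy[_]__   (B,_)→(C,y,right)
state=C head=7 tape=yyyyxzyy[_]_   (C,_)→(A,y,right)
state=A head=8 tape=yyyyxzyyy[_]   (A,_)→(D,y,left)
state=D head=7 tape=yyyyxzyy[y]y   (D,y)→(D,_,left)
state=D head=6 tape=yyyyxzy[y]_y   (D,y)→(D,_,left)
state=D head=5 tape=yyyyxz[y]__y   (D,y)→(D,_,left)
state=D head=4 tape=yyyyx[z]___y   (D,z)→(B,y,right)
state=B head=5 tape=yyyyxy[_]__y   (B,_)→(C,y,right)
state=C head=6 tape=yyyyxyy[_]_y   (C,_)→(A,y,right)
state=A head=7 tape=yyyyxyyy[_]y   (A,_)→(D,y,left)
state=D head=6 tape=yyyyxyy[y]yy   (D,y)→(D,_,left)
state=D head=5 tape=yyyyxy[y]_yy   (D,y)→(D,_,left)
state=D head=4 tape=yyyyx[y]__yy   (D,y)→(D,_,left)
state=D head=3 tape=yyyy[x]___yy   (D,x)→(A,z,right)
state=A head=4 tape=yyyyz[_]__yy   (A,_)→(D,y,left)
state=D head=3 tape=yyyy[z]y__yy   (D,z)→(B,y,right)
state=B head=4 tape=yyyyy[y]__yy
Cell -1 holds y when M halts.

y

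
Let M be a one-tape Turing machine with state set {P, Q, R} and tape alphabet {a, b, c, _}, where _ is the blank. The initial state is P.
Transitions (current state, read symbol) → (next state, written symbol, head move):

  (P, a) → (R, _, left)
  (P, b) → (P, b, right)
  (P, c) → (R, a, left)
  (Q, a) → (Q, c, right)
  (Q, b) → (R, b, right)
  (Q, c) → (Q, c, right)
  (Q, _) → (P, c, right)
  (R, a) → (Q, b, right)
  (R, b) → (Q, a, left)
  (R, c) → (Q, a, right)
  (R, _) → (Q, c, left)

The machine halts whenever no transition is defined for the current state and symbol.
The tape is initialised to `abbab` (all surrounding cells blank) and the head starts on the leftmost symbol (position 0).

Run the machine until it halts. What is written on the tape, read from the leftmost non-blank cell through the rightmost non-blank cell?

state=P head=0 tape=__[a]bbab_   (P,a)→(R,_,left)
state=R head=-1 tape=_[_]_bbab_   (R,_)→(Q,c,left)
state=Q head=-2 tape=[_]c_bbab_   (Q,_)→(P,c,right)
state=P head=-1 tape=c[c]_bbab_   (P,c)→(R,a,left)
state=R head=-2 tape=[c]a_bbab_   (R,c)→(Q,a,right)
state=Q head=-1 tape=a[a]_bbab_   (Q,a)→(Q,c,right)
state=Q head=0 tape=ac[_]bbab_   (Q,_)→(P,c,right)
state=P head=1 tape=acc[b]bab_   (P,b)→(P,b,right)
state=P head=2 tape=accb[b]ab_   (P,b)→(P,b,right)
state=P head=3 tape=accbb[a]b_   (P,a)→(R,_,left)
state=R head=2 tape=accb[b]_b_   (R,b)→(Q,a,left)
state=Q head=1 tape=acc[b]a_b_   (Q,b)→(R,b,right)
state=R head=2 tape=accb[a]_b_   (R,a)→(Q,b,right)
state=Q head=3 tape=accbb[_]b_   (Q,_)→(P,c,right)
state=P head=4 tape=accbbc[b]_   (P,b)→(P,b,right)
state=P head=5 tape=accbbcb[_]
The non-blank tape span at halt is accbbcb.

accbbcb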